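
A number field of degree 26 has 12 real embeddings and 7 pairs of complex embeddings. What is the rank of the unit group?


By Dirichlet's unit theorem:
rank = r1 + r2 - 1
= 12 + 7 - 1
= 18

18


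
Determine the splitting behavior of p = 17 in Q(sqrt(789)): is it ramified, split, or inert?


K = Q(sqrt(789)). Since d mod 4 = 1, disc(K) = 789.
Check p | disc: 789 mod 17 = 7.
p does not divide disc. Compute Legendre symbol (d/p):
7^((17-1)/2) mod 17 = -1
(d/p) = -1, so p is inert: (p) stays prime with e=1, f=2, g=1.
Therefore p is inert.

inert


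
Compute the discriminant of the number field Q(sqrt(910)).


For K = Q(sqrt(d)) with d squarefree: disc(K) = d if d = 1 mod 4, and disc(K) = 4d if d = 2 or 3 mod 4.
Here d = 910, and d mod 4 = 2.
d = 2 mod 4, not 1 (O_K = Z[sqrt(d)]), so disc(K) = 4d = 4 * (910) = 3640

3640


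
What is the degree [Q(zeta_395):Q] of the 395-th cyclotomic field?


The degree equals Euler's totient phi(395).
395 = 5 * 79
phi(395) = 312

312


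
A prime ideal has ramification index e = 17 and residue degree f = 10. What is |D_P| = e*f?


|D_P| = e * f
= 17 * 10
= 170

170


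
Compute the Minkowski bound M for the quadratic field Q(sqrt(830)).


d = 830, d mod 4 = 2, so disc(K) = 4d = 3320; |disc(K)| = 3320
Real quadratic field, so n = 2, s = r2 = 0, r1 = 2
M = (n!/n^n) * (4/pi)^s * sqrt(|disc(K)|) = (2!/2^2) * (4/pi)^0 * sqrt(3320)
= 0.5 * 1.000000 * 57.619441
= 28.8097

28.8097


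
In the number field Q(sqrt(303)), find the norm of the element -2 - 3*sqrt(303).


N(a + b*sqrt(d)) = a^2 - d*b^2
= (-2)^2 - (303)*(-3)^2
= 4 - 2727
= -2723

-2723


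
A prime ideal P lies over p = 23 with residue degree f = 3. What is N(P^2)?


N(P^a) = p^(a*f)
= 23^(2*3)
= 23^6
= 148035889

148035889


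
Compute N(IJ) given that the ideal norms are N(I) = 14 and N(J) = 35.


N(IJ) = N(I) * N(J)
= 14 * 35
= 490

490


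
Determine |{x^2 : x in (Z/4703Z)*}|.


For prime p, the number of non-zero quadratic residues is (p-1)/2.
= (4703-1)/2
= 2351

2351


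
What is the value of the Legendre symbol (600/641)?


p = 641 is prime, so compute (600/641) with the reciprocity algorithm (Jacobi-symbol steps: pull out 2s via (2/n), flip via reciprocity, reduce):
  pull out 2: (2/641) = +1  (since 641 mod 8 = 1)
  pull out 2: (2/641) = +1  (since 641 mod 8 = 1)
  pull out 2: (2/641) = +1  (since 641 mod 8 = 1)
  reciprocity: (75/641) -> +(641/75)
  reduce: (41/75)
  reciprocity: (41/75) -> +(75/41)
  reduce: (34/41)
  pull out 2: (2/41) = +1  (since 41 mod 8 = 1)
  reciprocity: (17/41) -> +(41/17)
  reduce: (7/17)
  reciprocity: (7/17) -> +(17/7)
  reduce: (3/7)
  reciprocity: (3/7) -> -(7/3)
  reduce: (1/3)
  (1/3) = 1
Product of signs = -1
(600/641) = -1

-1


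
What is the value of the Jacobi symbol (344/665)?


Compute (344/665) via quadratic reciprocity:
  pull out 2: (2/665) = +1  (since 665 mod 8 = 1)
  pull out 2: (2/665) = +1  (since 665 mod 8 = 1)
  pull out 2: (2/665) = +1  (since 665 mod 8 = 1)
  reciprocity: (43/665) -> +(665/43)
  reduce: (20/43)
  pull out 2: (2/43) = -1  (since 43 mod 8 = 3)
  pull out 2: (2/43) = -1  (since 43 mod 8 = 3)
  reciprocity: (5/43) -> +(43/5)
  reduce: (3/5)
  reciprocity: (3/5) -> +(5/3)
  reduce: (2/3)
  pull out 2: (2/3) = -1  (since 3 mod 8 = 3)
  (1/3) = 1
Product of signs = -1

-1


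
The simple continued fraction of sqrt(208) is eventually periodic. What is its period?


Run the CF algorithm for sqrt(208).
a_0 = floor(sqrt(208)) = 14; set m_0=0, q_0=1.
Recurrence: m' = q*a - m,  q' = (d - m'^2)/q,  a' = floor((a_0 + m')/q').
  step 1: m=14, q=12, a=2
  step 2: m=10, q=9, a=2
  step 3: m=8, q=16, a=1
  step 4: m=8, q=9, a=2
  step 5: m=10, q=12, a=2
  step 6: m=14, q=1, a=28
a_6 = 2*a_0 = 28, so the period closes here.
sqrt(208) = [14; 2, 2, 1, 2, 2, 28]
Period length = 6

6


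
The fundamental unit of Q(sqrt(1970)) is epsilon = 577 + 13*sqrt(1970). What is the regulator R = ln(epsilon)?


epsilon = 577 + 13*sqrt(1970)
= 1154.0009
R = ln(1154.0009)
= 7.0510

7.0510


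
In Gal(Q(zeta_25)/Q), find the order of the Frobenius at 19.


The Frobenius at p in Gal(Q(zeta_n)/Q) = (Z/nZ)* is the class of p, so its order is ord_25(19), the smallest k >= 1 with 19^k = 1 mod 25.
n = 25 = 5^2, phi(25) = 20; the order divides phi(n).
Divisors of 20: 1, 2, 4, 5, 10, 20
Repeated squaring mod 25: 19^1 = 19, 19^2 = 11, 19^4 = 21, 19^8 = 16, 19^16 = 6
Test divisors in increasing order:
  k=1: 19^1 = 19 mod 25
  k=2: 19^2 = 11 mod 25
  k=4: 19^4 = 21 mod 25
  k=5: 19^5 = 21 * 19 = 24 mod 25
  k=10: 19^10 = 16 * 11 = 1 mod 25  <- first divisor giving 1
Order = 10

10


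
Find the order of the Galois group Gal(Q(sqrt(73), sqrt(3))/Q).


The 2 square roots of distinct primes are multiplicatively independent over Q,
so [K:Q] = 2^2 and Gal(K/Q) is isomorphic to (Z/2Z)^2.
|Gal| = 2^2 = 4

4


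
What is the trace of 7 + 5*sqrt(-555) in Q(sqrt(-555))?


Tr(a + b*sqrt(d)) = (a + b*sqrt(d)) + (a - b*sqrt(d)) = 2a
= 2 * (7)
= 14

14


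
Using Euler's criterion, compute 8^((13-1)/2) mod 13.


p = 13 is prime and the exponent is (p-1)/2 = 6, so by Euler's criterion 8^6 = (8/13) = +1 or -1 mod 13.
Compute by square-and-multiply:
  6 = 4 + 2 (binary 110)
  Repeated squaring mod 13: 8^1 = 8, 8^2 = 12, 8^4 = 1
  8^6 = 8^4 * 8^2 = 1 * 12 mod 13
    1 * 12 = 12 = 12 mod 13
  8^6 = 12 mod 13
Result 12 = p - 1 = -1 mod 13: 8 is a quadratic non-residue mod 13. As a residue in [0, p-1] the value is 12.
8^6 mod 13 = 12

12


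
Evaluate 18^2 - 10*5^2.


x^2 - d*y^2
= 18^2 - 10*5^2
= 324 - 250
= 74

74


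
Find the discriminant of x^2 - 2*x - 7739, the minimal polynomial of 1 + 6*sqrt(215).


The element 1 + 6*sqrt(215) has minimal polynomial:
x^2 - 2*x - 7739
Discriminant = (-2)^2 - 4*(-7739)
= 4 + 30956
= 30960

30960


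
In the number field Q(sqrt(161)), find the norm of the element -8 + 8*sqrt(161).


N(a + b*sqrt(d)) = a^2 - d*b^2
= (-8)^2 - (161)*(8)^2
= 64 - 10304
= -10240

-10240


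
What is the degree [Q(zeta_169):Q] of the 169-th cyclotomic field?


The degree equals Euler's totient phi(169).
169 = 13^2
phi(169) = 156

156


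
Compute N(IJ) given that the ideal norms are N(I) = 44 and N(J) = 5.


N(IJ) = N(I) * N(J)
= 44 * 5
= 220

220


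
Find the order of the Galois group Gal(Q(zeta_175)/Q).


|Gal(Q(zeta_175)/Q)| = phi(175)
= 120

120


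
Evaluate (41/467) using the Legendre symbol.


p = 467 is prime, so compute (41/467) with the reciprocity algorithm (Jacobi-symbol steps: pull out 2s via (2/n), flip via reciprocity, reduce):
  reciprocity: (41/467) -> +(467/41)
  reduce: (16/41)
  pull out 2: (2/41) = +1  (since 41 mod 8 = 1)
  pull out 2: (2/41) = +1  (since 41 mod 8 = 1)
  pull out 2: (2/41) = +1  (since 41 mod 8 = 1)
  pull out 2: (2/41) = +1  (since 41 mod 8 = 1)
  (1/41) = 1
Product of signs = 1
(41/467) = 1

1


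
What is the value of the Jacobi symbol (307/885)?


Compute (307/885) via quadratic reciprocity:
  reciprocity: (307/885) -> +(885/307)
  reduce: (271/307)
  reciprocity: (271/307) -> -(307/271)
  reduce: (36/271)
  pull out 2: (2/271) = +1  (since 271 mod 8 = 7)
  pull out 2: (2/271) = +1  (since 271 mod 8 = 7)
  reciprocity: (9/271) -> +(271/9)
  reduce: (1/9)
  (1/9) = 1
Product of signs = -1

-1


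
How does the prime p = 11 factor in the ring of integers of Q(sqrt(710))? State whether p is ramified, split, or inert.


K = Q(sqrt(710)). Since d mod 4 = 2, disc(K) = 2840.
Check p | disc: 2840 mod 11 = 2.
p does not divide disc. Compute Legendre symbol (d/p):
6^((11-1)/2) mod 11 = -1
(d/p) = -1, so p is inert: (p) stays prime with e=1, f=2, g=1.
Therefore p is inert.

inert


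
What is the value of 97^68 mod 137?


p = 137 is prime and the exponent is (p-1)/2 = 68, so by Euler's criterion 97^68 = (97/137) = +1 or -1 mod 137.
Compute by square-and-multiply:
  68 = 64 + 4 (binary 1000100)
  Repeated squaring mod 137: 97^1 = 97, 97^2 = 93, 97^4 = 18, 97^8 = 50, 97^16 = 34, 97^32 = 60, 97^64 = 38
  97^68 = 97^64 * 97^4 = 38 * 18 mod 137
    38 * 18 = 684 = 136 mod 137
  97^68 = 136 mod 137
Result 136 = p - 1 = -1 mod 137: 97 is a quadratic non-residue mod 137. As a residue in [0, p-1] the value is 136.
97^68 mod 137 = 136

136


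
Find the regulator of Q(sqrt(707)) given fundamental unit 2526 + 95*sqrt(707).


epsilon = 2526 + 95*sqrt(707)
= 5051.9998
R = ln(5051.9998)
= 8.5275

8.5275


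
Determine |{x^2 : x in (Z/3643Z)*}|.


For prime p, the number of non-zero quadratic residues is (p-1)/2.
= (3643-1)/2
= 1821

1821


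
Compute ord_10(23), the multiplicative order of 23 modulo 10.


We want ord_10(23), the smallest k >= 1 with 23^k = 1 mod 10.
n = 10 = 2 * 5, phi(10) = 4; the order divides phi(n).
Divisors of 4: 1, 2, 4
Repeated squaring mod 10: 23^1 = 3, 23^2 = 9, 23^4 = 1
Test divisors in increasing order:
  k=1: 23^1 = 3 mod 10
  k=2: 23^2 = 9 mod 10
  k=4: 23^4 = 1 mod 10  <- first divisor giving 1
Order = 4

4


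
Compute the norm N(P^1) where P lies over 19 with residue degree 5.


N(P^a) = p^(a*f)
= 19^(1*5)
= 19^5
= 2476099

2476099


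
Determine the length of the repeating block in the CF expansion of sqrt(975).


Run the CF algorithm for sqrt(975).
a_0 = floor(sqrt(975)) = 31; set m_0=0, q_0=1.
Recurrence: m' = q*a - m,  q' = (d - m'^2)/q,  a' = floor((a_0 + m')/q').
  step 1: m=31, q=14, a=4
  step 2: m=25, q=25, a=2
  step 3: m=25, q=14, a=4
  step 4: m=31, q=1, a=62
a_4 = 2*a_0 = 62, so the period closes here.
sqrt(975) = [31; 4, 2, 4, 62]
Period length = 4

4


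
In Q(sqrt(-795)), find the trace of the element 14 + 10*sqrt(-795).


Tr(a + b*sqrt(d)) = (a + b*sqrt(d)) + (a - b*sqrt(d)) = 2a
= 2 * (14)
= 28

28


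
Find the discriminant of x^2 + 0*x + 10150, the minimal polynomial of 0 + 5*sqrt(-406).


The element 0 + 5*sqrt(-406) has minimal polynomial:
x^2 + 0*x + 10150
Discriminant = (0)^2 - 4*(10150)
= 0 - 40600
= -40600

-40600


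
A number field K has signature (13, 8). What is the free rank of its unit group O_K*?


By Dirichlet's unit theorem:
rank = r1 + r2 - 1
= 13 + 8 - 1
= 20

20


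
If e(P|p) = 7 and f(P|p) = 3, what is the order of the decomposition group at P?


|D_P| = e * f
= 7 * 3
= 21

21


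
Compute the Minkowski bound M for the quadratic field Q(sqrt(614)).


d = 614, d mod 4 = 2, so disc(K) = 4d = 2456; |disc(K)| = 2456
Real quadratic field, so n = 2, s = r2 = 0, r1 = 2
M = (n!/n^n) * (4/pi)^s * sqrt(|disc(K)|) = (2!/2^2) * (4/pi)^0 * sqrt(2456)
= 0.5 * 1.000000 * 49.558047
= 24.7790

24.7790


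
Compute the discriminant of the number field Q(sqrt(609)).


For K = Q(sqrt(d)) with d squarefree: disc(K) = d if d = 1 mod 4, and disc(K) = 4d if d = 2 or 3 mod 4.
Here d = 609, and d mod 4 = 1.
d = 1 mod 4 (O_K = Z[(1+sqrt(d))/2]), so disc(K) = d = 609

609


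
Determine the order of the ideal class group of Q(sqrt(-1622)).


K = Q(sqrt(-1622)). d mod 4 = 2, so D = disc(K) = 4d = -6488
h(K) equals the number of primitive reduced positive-definite forms (a, b, c) = a*x^2 + b*x*y + c*y^2 with b^2 - 4ac = D,
where reduced means |b| <= a <= c, with b >= 0 whenever |b| = a or a = c, and primitive means gcd(a, b, c) = 1.
Reduced forces 3a^2 <= |D| = 6488, so 1 <= a <= 46; b must have the parity of D, and c = (b^2 - D)/(4a) must be an integer >= a.
Enumerate a = 1..46, b in [-a, a]:
  a=1: (1, 0, 1622)  [1]
  a=2: (2, 0, 811)  [1]
  a=3: (3, -2, 541), (3, 2, 541)  [2]
  a=4..5: none
  a=6: (6, -4, 271), (6, 4, 271)  [2]
  a=7: (7, -6, 233), (7, 6, 233)  [2]
  a=8: none
  a=9: (9, -8, 182), (9, 8, 182)  [2]
  a=10..12: none
  a=13: (13, -8, 126), (13, 8, 126)  [2]
  a=14: (14, -8, 117), (14, 8, 117)  [2]
  a=15..17: none
  a=18: (18, -8, 91), (18, 8, 91)  [2]
  a=19..20: none
  a=21: (21, -20, 82), (21, -8, 78), (21, 8, 78), (21, 20, 82)  [4]
  a=22..25: none
  a=26: (26, -8, 63), (26, 8, 63)  [2]
  a=27: (27, -10, 61), (27, 10, 61)  [2]
  a=28..38: none
  a=39: (39, -34, 49), (39, -8, 42), (39, 8, 42), (39, 34, 49)  [4]
  a=40: none
  a=41: (41, -20, 42), (41, 20, 42)  [2]
  a=42..46: none
Total reduced forms: 1 + 1 + 2 + 2 + 2 + 2 + 2 + 2 + 2 + 4 + 2 + 2 + 4 + 2 = 30
h = 30

30


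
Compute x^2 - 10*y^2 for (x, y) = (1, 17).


x^2 - d*y^2
= 1^2 - 10*17^2
= 1 - 2890
= -2889

-2889


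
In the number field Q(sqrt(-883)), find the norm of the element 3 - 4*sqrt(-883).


N(a + b*sqrt(d)) = a^2 - d*b^2
= (3)^2 - (-883)*(-4)^2
= 9 + 14128
= 14137

14137


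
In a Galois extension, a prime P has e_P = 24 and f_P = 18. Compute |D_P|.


|D_P| = e * f
= 24 * 18
= 432

432


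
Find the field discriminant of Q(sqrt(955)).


For K = Q(sqrt(d)) with d squarefree: disc(K) = d if d = 1 mod 4, and disc(K) = 4d if d = 2 or 3 mod 4.
Here d = 955, and d mod 4 = 3.
d = 3 mod 4, not 1 (O_K = Z[sqrt(d)]), so disc(K) = 4d = 4 * (955) = 3820

3820


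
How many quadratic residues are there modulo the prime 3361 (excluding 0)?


For prime p, the number of non-zero quadratic residues is (p-1)/2.
= (3361-1)/2
= 1680

1680


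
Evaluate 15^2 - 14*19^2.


x^2 - d*y^2
= 15^2 - 14*19^2
= 225 - 5054
= -4829

-4829


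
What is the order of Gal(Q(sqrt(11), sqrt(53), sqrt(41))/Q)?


The 3 square roots of distinct primes are multiplicatively independent over Q,
so [K:Q] = 2^3 and Gal(K/Q) is isomorphic to (Z/2Z)^3.
|Gal| = 2^3 = 8

8


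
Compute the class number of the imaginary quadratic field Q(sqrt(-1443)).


K = Q(sqrt(-1443)). d mod 4 = 1, so D = disc(K) = d = -1443
h(K) equals the number of primitive reduced positive-definite forms (a, b, c) = a*x^2 + b*x*y + c*y^2 with b^2 - 4ac = D,
where reduced means |b| <= a <= c, with b >= 0 whenever |b| = a or a = c, and primitive means gcd(a, b, c) = 1.
Reduced forces 3a^2 <= |D| = 1443, so 1 <= a <= 21; b must have the parity of D, and c = (b^2 - D)/(4a) must be an integer >= a.
Enumerate a = 1..21, b in [-a, a]:
  a=1: (1, 1, 361)  [1]
  a=2: none
  a=3: (3, 3, 121)  [1]
  a=4..10: none
  a=11: (11, -3, 33), (11, 3, 33)  [2]
  a=12: none
  a=13: (13, 13, 31)  [1]
  a=14..16: none
  a=17: (17, -11, 23), (17, 11, 23)  [2]
  a=18: none
  a=19: (19, 1, 19)  [1]
  a=20..21: none
Total reduced forms: 1 + 1 + 2 + 1 + 2 + 1 = 8
h = 8

8


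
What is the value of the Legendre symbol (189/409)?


p = 409 is prime, so compute (189/409) with the reciprocity algorithm (Jacobi-symbol steps: pull out 2s via (2/n), flip via reciprocity, reduce):
  reciprocity: (189/409) -> +(409/189)
  reduce: (31/189)
  reciprocity: (31/189) -> +(189/31)
  reduce: (3/31)
  reciprocity: (3/31) -> -(31/3)
  reduce: (1/3)
  (1/3) = 1
Product of signs = -1
(189/409) = -1

-1


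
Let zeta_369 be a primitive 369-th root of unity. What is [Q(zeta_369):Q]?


The degree equals Euler's totient phi(369).
369 = 3^2 * 41
phi(369) = 240

240


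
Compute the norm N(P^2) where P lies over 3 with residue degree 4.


N(P^a) = p^(a*f)
= 3^(2*4)
= 3^8
= 6561

6561


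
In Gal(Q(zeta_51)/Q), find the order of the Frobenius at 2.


The Frobenius at p in Gal(Q(zeta_n)/Q) = (Z/nZ)* is the class of p, so its order is ord_51(2), the smallest k >= 1 with 2^k = 1 mod 51.
n = 51 = 3 * 17, phi(51) = 32; the order divides phi(n).
Divisors of 32: 1, 2, 4, 8, 16, 32
Repeated squaring mod 51: 2^1 = 2, 2^2 = 4, 2^4 = 16, 2^8 = 1, 2^16 = 1, 2^32 = 1
Test divisors in increasing order:
  k=1: 2^1 = 2 mod 51
  k=2: 2^2 = 4 mod 51
  k=4: 2^4 = 16 mod 51
  k=8: 2^8 = 1 mod 51  <- first divisor giving 1
Order = 8

8


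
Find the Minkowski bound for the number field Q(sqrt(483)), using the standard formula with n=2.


d = 483, d mod 4 = 3, so disc(K) = 4d = 1932; |disc(K)| = 1932
Real quadratic field, so n = 2, s = r2 = 0, r1 = 2
M = (n!/n^n) * (4/pi)^s * sqrt(|disc(K)|) = (2!/2^2) * (4/pi)^0 * sqrt(1932)
= 0.5 * 1.000000 * 43.954522
= 21.9773

21.9773


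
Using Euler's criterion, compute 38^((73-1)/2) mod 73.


p = 73 is prime and the exponent is (p-1)/2 = 36, so by Euler's criterion 38^36 = (38/73) = +1 or -1 mod 73.
Compute by square-and-multiply:
  36 = 32 + 4 (binary 100100)
  Repeated squaring mod 73: 38^1 = 38, 38^2 = 57, 38^4 = 37, 38^8 = 55, 38^16 = 32, 38^32 = 2
  38^36 = 38^32 * 38^4 = 2 * 37 mod 73
    2 * 37 = 74 = 1 mod 73
  38^36 = 1 mod 73
Result 1: 38 is a quadratic residue mod 73.
38^36 mod 73 = 1

1


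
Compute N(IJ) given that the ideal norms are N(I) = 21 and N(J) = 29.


N(IJ) = N(I) * N(J)
= 21 * 29
= 609

609


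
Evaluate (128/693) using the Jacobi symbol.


Compute (128/693) via quadratic reciprocity:
  pull out 2: (2/693) = -1  (since 693 mod 8 = 5)
  pull out 2: (2/693) = -1  (since 693 mod 8 = 5)
  pull out 2: (2/693) = -1  (since 693 mod 8 = 5)
  pull out 2: (2/693) = -1  (since 693 mod 8 = 5)
  pull out 2: (2/693) = -1  (since 693 mod 8 = 5)
  pull out 2: (2/693) = -1  (since 693 mod 8 = 5)
  pull out 2: (2/693) = -1  (since 693 mod 8 = 5)
  (1/693) = 1
Product of signs = -1

-1


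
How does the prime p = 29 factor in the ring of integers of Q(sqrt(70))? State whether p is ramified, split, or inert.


K = Q(sqrt(70)). Since d mod 4 = 2, disc(K) = 280.
Check p | disc: 280 mod 29 = 19.
p does not divide disc. Compute Legendre symbol (d/p):
12^((29-1)/2) mod 29 = -1
(d/p) = -1, so p is inert: (p) stays prime with e=1, f=2, g=1.
Therefore p is inert.

inert


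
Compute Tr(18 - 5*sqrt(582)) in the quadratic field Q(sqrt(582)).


Tr(a + b*sqrt(d)) = (a + b*sqrt(d)) + (a - b*sqrt(d)) = 2a
= 2 * (18)
= 36

36


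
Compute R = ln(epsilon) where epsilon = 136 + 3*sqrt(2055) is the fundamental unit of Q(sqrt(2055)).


epsilon = 136 + 3*sqrt(2055)
= 271.9963
R = ln(271.9963)
= 5.6058

5.6058


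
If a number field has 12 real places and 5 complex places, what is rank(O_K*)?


By Dirichlet's unit theorem:
rank = r1 + r2 - 1
= 12 + 5 - 1
= 16

16


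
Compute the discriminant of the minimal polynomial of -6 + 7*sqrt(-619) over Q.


The element -6 + 7*sqrt(-619) has minimal polynomial:
x^2 + 12*x + 30367
Discriminant = (12)^2 - 4*(30367)
= 144 - 121468
= -121324

-121324


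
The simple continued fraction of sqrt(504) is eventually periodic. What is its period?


Run the CF algorithm for sqrt(504).
a_0 = floor(sqrt(504)) = 22; set m_0=0, q_0=1.
Recurrence: m' = q*a - m,  q' = (d - m'^2)/q,  a' = floor((a_0 + m')/q').
  step 1: m=22, q=20, a=2
  step 2: m=18, q=9, a=4
  step 3: m=18, q=20, a=2
  step 4: m=22, q=1, a=44
a_4 = 2*a_0 = 44, so the period closes here.
sqrt(504) = [22; 2, 4, 2, 44]
Period length = 4

4


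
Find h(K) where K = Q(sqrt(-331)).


K = Q(sqrt(-331)). d mod 4 = 1, so D = disc(K) = d = -331
h(K) equals the number of primitive reduced positive-definite forms (a, b, c) = a*x^2 + b*x*y + c*y^2 with b^2 - 4ac = D,
where reduced means |b| <= a <= c, with b >= 0 whenever |b| = a or a = c, and primitive means gcd(a, b, c) = 1.
Reduced forces 3a^2 <= |D| = 331, so 1 <= a <= 10; b must have the parity of D, and c = (b^2 - D)/(4a) must be an integer >= a.
Enumerate a = 1..10, b in [-a, a]:
  a=1: (1, 1, 83)  [1]
  a=2..4: none
  a=5: (5, -3, 17), (5, 3, 17)  [2]
  a=6..10: none
Total reduced forms: 1 + 2 = 3
h = 3

3


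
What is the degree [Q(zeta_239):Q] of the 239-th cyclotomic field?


The degree equals Euler's totient phi(239).
239 = 239
phi(239) = 238

238


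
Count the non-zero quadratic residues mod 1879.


For prime p, the number of non-zero quadratic residues is (p-1)/2.
= (1879-1)/2
= 939

939


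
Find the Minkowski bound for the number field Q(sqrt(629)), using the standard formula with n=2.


d = 629, d mod 4 = 1, so disc(K) = d = 629; |disc(K)| = 629
Real quadratic field, so n = 2, s = r2 = 0, r1 = 2
M = (n!/n^n) * (4/pi)^s * sqrt(|disc(K)|) = (2!/2^2) * (4/pi)^0 * sqrt(629)
= 0.5 * 1.000000 * 25.079872
= 12.5399

12.5399


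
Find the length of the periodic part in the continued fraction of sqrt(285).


Run the CF algorithm for sqrt(285).
a_0 = floor(sqrt(285)) = 16; set m_0=0, q_0=1.
Recurrence: m' = q*a - m,  q' = (d - m'^2)/q,  a' = floor((a_0 + m')/q').
  step 1: m=16, q=29, a=1
  step 2: m=13, q=4, a=7
  step 3: m=15, q=15, a=2
  step 4: m=15, q=4, a=7
  step 5: m=13, q=29, a=1
  step 6: m=16, q=1, a=32
a_6 = 2*a_0 = 32, so the period closes here.
sqrt(285) = [16; 1, 7, 2, 7, 1, 32]
Period length = 6

6


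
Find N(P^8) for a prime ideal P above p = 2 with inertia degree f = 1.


N(P^a) = p^(a*f)
= 2^(8*1)
= 2^8
= 256

256


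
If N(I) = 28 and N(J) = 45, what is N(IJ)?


N(IJ) = N(I) * N(J)
= 28 * 45
= 1260

1260


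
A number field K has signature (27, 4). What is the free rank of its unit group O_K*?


By Dirichlet's unit theorem:
rank = r1 + r2 - 1
= 27 + 4 - 1
= 30

30


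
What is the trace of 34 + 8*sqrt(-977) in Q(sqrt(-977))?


Tr(a + b*sqrt(d)) = (a + b*sqrt(d)) + (a - b*sqrt(d)) = 2a
= 2 * (34)
= 68

68


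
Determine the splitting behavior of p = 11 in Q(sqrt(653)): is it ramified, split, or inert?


K = Q(sqrt(653)). Since d mod 4 = 1, disc(K) = 653.
Check p | disc: 653 mod 11 = 4.
p does not divide disc. Compute Legendre symbol (d/p):
4^((11-1)/2) mod 11 = 1
(d/p) = 1, so p splits: (p) = P*P' with e=1, f=1, g=2.
Therefore p is split.

split


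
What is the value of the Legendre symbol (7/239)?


p = 239 is prime, so compute (7/239) with the reciprocity algorithm (Jacobi-symbol steps: pull out 2s via (2/n), flip via reciprocity, reduce):
  reciprocity: (7/239) -> -(239/7)
  reduce: (1/7)
  (1/7) = 1
Product of signs = -1
(7/239) = -1

-1


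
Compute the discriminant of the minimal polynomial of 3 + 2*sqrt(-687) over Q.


The element 3 + 2*sqrt(-687) has minimal polynomial:
x^2 - 6*x + 2757
Discriminant = (-6)^2 - 4*(2757)
= 36 - 11028
= -10992

-10992


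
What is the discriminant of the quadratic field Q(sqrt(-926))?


For K = Q(sqrt(d)) with d squarefree: disc(K) = d if d = 1 mod 4, and disc(K) = 4d if d = 2 or 3 mod 4.
Here d = -926, and d mod 4 = 2.
d = 2 mod 4, not 1 (O_K = Z[sqrt(d)]), so disc(K) = 4d = 4 * (-926) = -3704

-3704


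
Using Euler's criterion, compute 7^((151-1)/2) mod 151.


p = 151 is prime and the exponent is (p-1)/2 = 75, so by Euler's criterion 7^75 = (7/151) = +1 or -1 mod 151.
Compute by square-and-multiply:
  75 = 64 + 8 + 2 + 1 (binary 1001011)
  Repeated squaring mod 151: 7^1 = 7, 7^2 = 49, 7^4 = 136, 7^8 = 74, 7^16 = 40, 7^32 = 90, 7^64 = 97
  7^75 = 7^64 * 7^8 * 7^2 * 7^1 = 97 * 74 * 49 * 7 mod 151
    97 * 74 = 7178 = 81 mod 151
    81 * 49 = 3969 = 43 mod 151
    43 * 7 = 301 = 150 mod 151
  7^75 = 150 mod 151
Result 150 = p - 1 = -1 mod 151: 7 is a quadratic non-residue mod 151. As a residue in [0, p-1] the value is 150.
7^75 mod 151 = 150

150


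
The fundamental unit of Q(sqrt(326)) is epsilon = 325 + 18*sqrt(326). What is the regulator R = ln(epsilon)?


epsilon = 325 + 18*sqrt(326)
= 649.9985
R = ln(649.9985)
= 6.4770

6.4770


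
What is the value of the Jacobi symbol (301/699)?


Compute (301/699) via quadratic reciprocity:
  reciprocity: (301/699) -> +(699/301)
  reduce: (97/301)
  reciprocity: (97/301) -> +(301/97)
  reduce: (10/97)
  pull out 2: (2/97) = +1  (since 97 mod 8 = 1)
  reciprocity: (5/97) -> +(97/5)
  reduce: (2/5)
  pull out 2: (2/5) = -1  (since 5 mod 8 = 5)
  (1/5) = 1
Product of signs = -1

-1


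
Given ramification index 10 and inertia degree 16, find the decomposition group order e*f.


|D_P| = e * f
= 10 * 16
= 160

160


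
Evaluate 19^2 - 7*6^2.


x^2 - d*y^2
= 19^2 - 7*6^2
= 361 - 252
= 109

109


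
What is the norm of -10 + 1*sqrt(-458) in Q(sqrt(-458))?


N(a + b*sqrt(d)) = a^2 - d*b^2
= (-10)^2 - (-458)*(1)^2
= 100 + 458
= 558

558


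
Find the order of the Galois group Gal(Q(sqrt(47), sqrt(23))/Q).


The 2 square roots of distinct primes are multiplicatively independent over Q,
so [K:Q] = 2^2 and Gal(K/Q) is isomorphic to (Z/2Z)^2.
|Gal| = 2^2 = 4

4


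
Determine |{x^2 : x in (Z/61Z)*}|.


For prime p, the number of non-zero quadratic residues is (p-1)/2.
= (61-1)/2
= 30

30


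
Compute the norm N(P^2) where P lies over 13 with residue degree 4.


N(P^a) = p^(a*f)
= 13^(2*4)
= 13^8
= 815730721

815730721


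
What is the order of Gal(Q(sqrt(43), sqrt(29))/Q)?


The 2 square roots of distinct primes are multiplicatively independent over Q,
so [K:Q] = 2^2 and Gal(K/Q) is isomorphic to (Z/2Z)^2.
|Gal| = 2^2 = 4

4


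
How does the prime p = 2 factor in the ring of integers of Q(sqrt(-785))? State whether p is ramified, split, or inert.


K = Q(sqrt(-785)). Since d mod 4 = 3, disc(K) = -3140.
Check p | disc: -3140 mod 2 = 0.
p divides disc, so p ramifies: (p) = P^2 with e=2, f=1, g=1.
Therefore p is ramified.

ramified


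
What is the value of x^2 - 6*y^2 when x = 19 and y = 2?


x^2 - d*y^2
= 19^2 - 6*2^2
= 361 - 24
= 337

337


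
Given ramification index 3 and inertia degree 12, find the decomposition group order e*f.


|D_P| = e * f
= 3 * 12
= 36

36


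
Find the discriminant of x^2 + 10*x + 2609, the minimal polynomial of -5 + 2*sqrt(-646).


The element -5 + 2*sqrt(-646) has minimal polynomial:
x^2 + 10*x + 2609
Discriminant = (10)^2 - 4*(2609)
= 100 - 10436
= -10336

-10336


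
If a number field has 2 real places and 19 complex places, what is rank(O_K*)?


By Dirichlet's unit theorem:
rank = r1 + r2 - 1
= 2 + 19 - 1
= 20

20


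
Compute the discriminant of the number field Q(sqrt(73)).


For K = Q(sqrt(d)) with d squarefree: disc(K) = d if d = 1 mod 4, and disc(K) = 4d if d = 2 or 3 mod 4.
Here d = 73, and d mod 4 = 1.
d = 1 mod 4 (O_K = Z[(1+sqrt(d))/2]), so disc(K) = d = 73

73


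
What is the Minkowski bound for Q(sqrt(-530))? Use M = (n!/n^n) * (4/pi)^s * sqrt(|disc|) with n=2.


d = -530, d mod 4 = 2, so disc(K) = 4d = -2120; |disc(K)| = 2120
Imaginary quadratic field, so n = 2, s = r2 = 1, r1 = 0
M = (n!/n^n) * (4/pi)^s * sqrt(|disc(K)|) = (2!/2^2) * (4/pi)^1 * sqrt(2120)
= 0.5 * 1.273240 * 46.043458
= 29.3122

29.3122


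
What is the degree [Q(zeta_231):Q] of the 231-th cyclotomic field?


The degree equals Euler's totient phi(231).
231 = 3 * 7 * 11
phi(231) = 120

120


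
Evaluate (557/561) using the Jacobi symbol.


Compute (557/561) via quadratic reciprocity:
  reciprocity: (557/561) -> +(561/557)
  reduce: (4/557)
  pull out 2: (2/557) = -1  (since 557 mod 8 = 5)
  pull out 2: (2/557) = -1  (since 557 mod 8 = 5)
  (1/557) = 1
Product of signs = 1

1


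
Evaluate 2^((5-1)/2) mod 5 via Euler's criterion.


p = 5 is prime and the exponent is (p-1)/2 = 2, so by Euler's criterion 2^2 = (2/5) = +1 or -1 mod 5.
Compute by square-and-multiply:
  2 = 2 (binary 10)
  Repeated squaring mod 5: 2^1 = 2, 2^2 = 4
  2^2 = 4 mod 5
Result 4 = p - 1 = -1 mod 5: 2 is a quadratic non-residue mod 5. As a residue in [0, p-1] the value is 4.
2^2 mod 5 = 4

4


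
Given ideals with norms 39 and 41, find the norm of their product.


N(IJ) = N(I) * N(J)
= 39 * 41
= 1599

1599


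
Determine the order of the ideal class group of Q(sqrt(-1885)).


K = Q(sqrt(-1885)). d mod 4 = 3, so D = disc(K) = 4d = -7540
h(K) equals the number of primitive reduced positive-definite forms (a, b, c) = a*x^2 + b*x*y + c*y^2 with b^2 - 4ac = D,
where reduced means |b| <= a <= c, with b >= 0 whenever |b| = a or a = c, and primitive means gcd(a, b, c) = 1.
Reduced forces 3a^2 <= |D| = 7540, so 1 <= a <= 50; b must have the parity of D, and c = (b^2 - D)/(4a) must be an integer >= a.
Enumerate a = 1..50, b in [-a, a]:
  a=1: (1, 0, 1885)  [1]
  a=2: (2, 2, 943)  [1]
  a=3..4: none
  a=5: (5, 0, 377)  [1]
  a=6..9: none
  a=10: (10, 10, 191)  [1]
  a=11..12: none
  a=13: (13, 0, 145)  [1]
  a=14..16: none
  a=17: (17, -12, 113), (17, 12, 113)  [2]
  a=18..22: none
  a=23: (23, -2, 82), (23, 2, 82)  [2]
  a=24..25: none
  a=26: (26, 26, 79)  [1]
  a=27..28: none
  a=29: (29, 0, 65)  [1]
  a=30..33: none
  a=34: (34, -22, 59), (34, 22, 59)  [2]
  a=35..40: none
  a=41: (41, -2, 46), (41, 2, 46)  [2]
  a=42..46: none
  a=47: (47, 36, 47)  [1]
  a=48..50: none
Total reduced forms: 1 + 1 + 1 + 1 + 1 + 2 + 2 + 1 + 1 + 2 + 2 + 1 = 16
h = 16

16


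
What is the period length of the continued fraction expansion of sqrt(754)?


Run the CF algorithm for sqrt(754).
a_0 = floor(sqrt(754)) = 27; set m_0=0, q_0=1.
Recurrence: m' = q*a - m,  q' = (d - m'^2)/q,  a' = floor((a_0 + m')/q').
  step 1: m=27, q=25, a=2
  step 2: m=23, q=9, a=5
  step 3: m=22, q=30, a=1
  step 4: m=8, q=23, a=1
  step 5: m=15, q=23, a=1
  step 6: m=8, q=30, a=1
  step 7: m=22, q=9, a=5
  step 8: m=23, q=25, a=2
  step 9: m=27, q=1, a=54
a_9 = 2*a_0 = 54, so the period closes here.
sqrt(754) = [27; 2, 5, 1, 1, 1, 1, 5, 2, 54]
Period length = 9

9


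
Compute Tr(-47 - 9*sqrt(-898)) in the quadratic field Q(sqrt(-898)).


Tr(a + b*sqrt(d)) = (a + b*sqrt(d)) + (a - b*sqrt(d)) = 2a
= 2 * (-47)
= -94

-94


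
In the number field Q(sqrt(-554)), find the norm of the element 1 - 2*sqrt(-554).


N(a + b*sqrt(d)) = a^2 - d*b^2
= (1)^2 - (-554)*(-2)^2
= 1 + 2216
= 2217

2217


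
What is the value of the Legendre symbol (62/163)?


p = 163 is prime, so compute (62/163) with the reciprocity algorithm (Jacobi-symbol steps: pull out 2s via (2/n), flip via reciprocity, reduce):
  pull out 2: (2/163) = -1  (since 163 mod 8 = 3)
  reciprocity: (31/163) -> -(163/31)
  reduce: (8/31)
  pull out 2: (2/31) = +1  (since 31 mod 8 = 7)
  pull out 2: (2/31) = +1  (since 31 mod 8 = 7)
  pull out 2: (2/31) = +1  (since 31 mod 8 = 7)
  (1/31) = 1
Product of signs = 1
(62/163) = 1

1


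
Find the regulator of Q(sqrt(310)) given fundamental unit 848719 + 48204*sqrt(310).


epsilon = 848719 + 48204*sqrt(310)
= 1.6974e+06
R = ln(1.6974e+06)
= 14.3446

14.3446


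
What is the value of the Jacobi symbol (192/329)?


Compute (192/329) via quadratic reciprocity:
  pull out 2: (2/329) = +1  (since 329 mod 8 = 1)
  pull out 2: (2/329) = +1  (since 329 mod 8 = 1)
  pull out 2: (2/329) = +1  (since 329 mod 8 = 1)
  pull out 2: (2/329) = +1  (since 329 mod 8 = 1)
  pull out 2: (2/329) = +1  (since 329 mod 8 = 1)
  pull out 2: (2/329) = +1  (since 329 mod 8 = 1)
  reciprocity: (3/329) -> +(329/3)
  reduce: (2/3)
  pull out 2: (2/3) = -1  (since 3 mod 8 = 3)
  (1/3) = 1
Product of signs = -1

-1


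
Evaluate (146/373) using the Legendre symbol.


p = 373 is prime, so compute (146/373) with the reciprocity algorithm (Jacobi-symbol steps: pull out 2s via (2/n), flip via reciprocity, reduce):
  pull out 2: (2/373) = -1  (since 373 mod 8 = 5)
  reciprocity: (73/373) -> +(373/73)
  reduce: (8/73)
  pull out 2: (2/73) = +1  (since 73 mod 8 = 1)
  pull out 2: (2/73) = +1  (since 73 mod 8 = 1)
  pull out 2: (2/73) = +1  (since 73 mod 8 = 1)
  (1/73) = 1
Product of signs = -1
(146/373) = -1

-1


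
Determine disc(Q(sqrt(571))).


For K = Q(sqrt(d)) with d squarefree: disc(K) = d if d = 1 mod 4, and disc(K) = 4d if d = 2 or 3 mod 4.
Here d = 571, and d mod 4 = 3.
d = 3 mod 4, not 1 (O_K = Z[sqrt(d)]), so disc(K) = 4d = 4 * (571) = 2284

2284


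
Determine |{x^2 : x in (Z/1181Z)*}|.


For prime p, the number of non-zero quadratic residues is (p-1)/2.
= (1181-1)/2
= 590

590


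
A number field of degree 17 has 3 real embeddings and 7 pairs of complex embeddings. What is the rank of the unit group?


By Dirichlet's unit theorem:
rank = r1 + r2 - 1
= 3 + 7 - 1
= 9

9


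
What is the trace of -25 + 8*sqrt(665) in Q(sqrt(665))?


Tr(a + b*sqrt(d)) = (a + b*sqrt(d)) + (a - b*sqrt(d)) = 2a
= 2 * (-25)
= -50

-50


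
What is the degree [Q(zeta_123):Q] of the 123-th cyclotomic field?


The degree equals Euler's totient phi(123).
123 = 3 * 41
phi(123) = 80

80


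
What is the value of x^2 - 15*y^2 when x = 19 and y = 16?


x^2 - d*y^2
= 19^2 - 15*16^2
= 361 - 3840
= -3479

-3479


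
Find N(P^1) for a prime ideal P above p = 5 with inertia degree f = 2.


N(P^a) = p^(a*f)
= 5^(1*2)
= 5^2
= 25

25


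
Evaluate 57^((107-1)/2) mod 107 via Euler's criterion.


p = 107 is prime and the exponent is (p-1)/2 = 53, so by Euler's criterion 57^53 = (57/107) = +1 or -1 mod 107.
Compute by square-and-multiply:
  53 = 32 + 16 + 4 + 1 (binary 110101)
  Repeated squaring mod 107: 57^1 = 57, 57^2 = 39, 57^4 = 23, 57^8 = 101, 57^16 = 36, 57^32 = 12
  57^53 = 57^32 * 57^16 * 57^4 * 57^1 = 12 * 36 * 23 * 57 mod 107
    12 * 36 = 432 = 4 mod 107
    4 * 23 = 92 = 92 mod 107
    92 * 57 = 5244 = 1 mod 107
  57^53 = 1 mod 107
Result 1: 57 is a quadratic residue mod 107.
57^53 mod 107 = 1

1


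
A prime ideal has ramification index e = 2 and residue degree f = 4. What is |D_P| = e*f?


|D_P| = e * f
= 2 * 4
= 8

8


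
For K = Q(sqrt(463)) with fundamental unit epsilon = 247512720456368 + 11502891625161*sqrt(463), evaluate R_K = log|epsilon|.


epsilon = 247512720456368 + 11502891625161*sqrt(463)
= 4.9503e+14
R = ln(4.9503e+14)
= 33.8356

33.8356


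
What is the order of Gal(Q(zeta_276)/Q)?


|Gal(Q(zeta_276)/Q)| = phi(276)
= 88

88


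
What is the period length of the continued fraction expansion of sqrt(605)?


Run the CF algorithm for sqrt(605).
a_0 = floor(sqrt(605)) = 24; set m_0=0, q_0=1.
Recurrence: m' = q*a - m,  q' = (d - m'^2)/q,  a' = floor((a_0 + m')/q').
  step 1: m=24, q=29, a=1
  step 2: m=5, q=20, a=1
  step 3: m=15, q=19, a=2
  step 4: m=23, q=4, a=11
  step 5: m=21, q=41, a=1
  step 6: m=20, q=5, a=8
  step 7: m=20, q=41, a=1
  step 8: m=21, q=4, a=11
  step 9: m=23, q=19, a=2
  step 10: m=15, q=20, a=1
  step 11: m=5, q=29, a=1
  step 12: m=24, q=1, a=48
a_12 = 2*a_0 = 48, so the period closes here.
sqrt(605) = [24; 1, 1, 2, 11, 1, 8, 1, 11, 2, 1, 1, 48]
Period length = 12

12


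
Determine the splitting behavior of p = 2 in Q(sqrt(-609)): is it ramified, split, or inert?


K = Q(sqrt(-609)). Since d mod 4 = 3, disc(K) = -2436.
Check p | disc: -2436 mod 2 = 0.
p divides disc, so p ramifies: (p) = P^2 with e=2, f=1, g=1.
Therefore p is ramified.

ramified


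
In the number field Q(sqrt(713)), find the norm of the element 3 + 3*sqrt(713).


N(a + b*sqrt(d)) = a^2 - d*b^2
= (3)^2 - (713)*(3)^2
= 9 - 6417
= -6408

-6408


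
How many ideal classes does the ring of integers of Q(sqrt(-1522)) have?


K = Q(sqrt(-1522)). d mod 4 = 2, so D = disc(K) = 4d = -6088
h(K) equals the number of primitive reduced positive-definite forms (a, b, c) = a*x^2 + b*x*y + c*y^2 with b^2 - 4ac = D,
where reduced means |b| <= a <= c, with b >= 0 whenever |b| = a or a = c, and primitive means gcd(a, b, c) = 1.
Reduced forces 3a^2 <= |D| = 6088, so 1 <= a <= 45; b must have the parity of D, and c = (b^2 - D)/(4a) must be an integer >= a.
Enumerate a = 1..45, b in [-a, a]:
  a=1: (1, 0, 1522)  [1]
  a=2: (2, 0, 761)  [1]
  a=3..6: none
  a=7: (7, -4, 218), (7, 4, 218)  [2]
  a=8..12: none
  a=13: (13, -10, 119), (13, 10, 119)  [2]
  a=14: (14, -4, 109), (14, 4, 109)  [2]
  a=15..16: none
  a=17: (17, -10, 91), (17, 10, 91)  [2]
  a=18: none
  a=19: (19, -12, 82), (19, 12, 82)  [2]
  a=20..25: none
  a=26: (26, -16, 61), (26, 16, 61)  [2]
  a=27..30: none
  a=31: (31, -22, 53), (31, 22, 53)  [2]
  a=32..33: none
  a=34: (34, -24, 49), (34, 24, 49)  [2]
  a=35..37: none
  a=38: (38, -12, 41), (38, 12, 41)  [2]
  a=39..45: none
Total reduced forms: 1 + 1 + 2 + 2 + 2 + 2 + 2 + 2 + 2 + 2 + 2 = 20
h = 20

20


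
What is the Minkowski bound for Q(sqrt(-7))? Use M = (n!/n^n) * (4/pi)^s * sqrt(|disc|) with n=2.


d = -7, d mod 4 = 1, so disc(K) = d = -7; |disc(K)| = 7
Imaginary quadratic field, so n = 2, s = r2 = 1, r1 = 0
M = (n!/n^n) * (4/pi)^s * sqrt(|disc(K)|) = (2!/2^2) * (4/pi)^1 * sqrt(7)
= 0.5 * 1.273240 * 2.645751
= 1.6843

1.6843


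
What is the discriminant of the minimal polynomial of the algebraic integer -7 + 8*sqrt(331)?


The element -7 + 8*sqrt(331) has minimal polynomial:
x^2 + 14*x - 21135
Discriminant = (14)^2 - 4*(-21135)
= 196 + 84540
= 84736

84736


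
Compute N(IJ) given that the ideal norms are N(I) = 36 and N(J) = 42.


N(IJ) = N(I) * N(J)
= 36 * 42
= 1512

1512


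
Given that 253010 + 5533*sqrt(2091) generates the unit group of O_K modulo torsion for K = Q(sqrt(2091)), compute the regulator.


epsilon = 253010 + 5533*sqrt(2091)
= 506020.0000
R = ln(506020.0000)
= 13.1343

13.1343


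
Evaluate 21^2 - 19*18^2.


x^2 - d*y^2
= 21^2 - 19*18^2
= 441 - 6156
= -5715

-5715


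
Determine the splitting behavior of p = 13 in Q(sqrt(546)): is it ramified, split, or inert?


K = Q(sqrt(546)). Since d mod 4 = 2, disc(K) = 2184.
Check p | disc: 2184 mod 13 = 0.
p divides disc, so p ramifies: (p) = P^2 with e=2, f=1, g=1.
Therefore p is ramified.

ramified


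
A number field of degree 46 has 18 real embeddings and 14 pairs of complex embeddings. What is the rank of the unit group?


By Dirichlet's unit theorem:
rank = r1 + r2 - 1
= 18 + 14 - 1
= 31

31


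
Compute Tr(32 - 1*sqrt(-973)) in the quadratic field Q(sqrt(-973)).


Tr(a + b*sqrt(d)) = (a + b*sqrt(d)) + (a - b*sqrt(d)) = 2a
= 2 * (32)
= 64

64


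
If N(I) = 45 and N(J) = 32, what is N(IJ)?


N(IJ) = N(I) * N(J)
= 45 * 32
= 1440

1440


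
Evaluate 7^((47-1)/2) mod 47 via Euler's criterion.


p = 47 is prime and the exponent is (p-1)/2 = 23, so by Euler's criterion 7^23 = (7/47) = +1 or -1 mod 47.
Compute by square-and-multiply:
  23 = 16 + 4 + 2 + 1 (binary 10111)
  Repeated squaring mod 47: 7^1 = 7, 7^2 = 2, 7^4 = 4, 7^8 = 16, 7^16 = 21
  7^23 = 7^16 * 7^4 * 7^2 * 7^1 = 21 * 4 * 2 * 7 mod 47
    21 * 4 = 84 = 37 mod 47
    37 * 2 = 74 = 27 mod 47
    27 * 7 = 189 = 1 mod 47
  7^23 = 1 mod 47
Result 1: 7 is a quadratic residue mod 47.
7^23 mod 47 = 1

1


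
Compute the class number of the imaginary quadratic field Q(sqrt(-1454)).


K = Q(sqrt(-1454)). d mod 4 = 2, so D = disc(K) = 4d = -5816
h(K) equals the number of primitive reduced positive-definite forms (a, b, c) = a*x^2 + b*x*y + c*y^2 with b^2 - 4ac = D,
where reduced means |b| <= a <= c, with b >= 0 whenever |b| = a or a = c, and primitive means gcd(a, b, c) = 1.
Reduced forces 3a^2 <= |D| = 5816, so 1 <= a <= 44; b must have the parity of D, and c = (b^2 - D)/(4a) must be an integer >= a.
Enumerate a = 1..44, b in [-a, a]:
  a=1: (1, 0, 1454)  [1]
  a=2: (2, 0, 727)  [1]
  a=3: (3, -2, 485), (3, 2, 485)  [2]
  a=4: none
  a=5: (5, -2, 291), (5, 2, 291)  [2]
  a=6: (6, -4, 243), (6, 4, 243)  [2]
  a=7: (7, -6, 209), (7, 6, 209)  [2]
  a=8: none
  a=9: (9, -4, 162), (9, 4, 162)  [2]
  a=10: (10, -8, 147), (10, 8, 147)  [2]
  a=11: (11, -6, 133), (11, 6, 133)  [2]
  a=12..13: none
  a=14: (14, -8, 105), (14, 8, 105)  [2]
  a=15: (15, -8, 98), (15, -2, 97), (15, 2, 97), (15, 8, 98)  [4]
  a=16: none
  a=17: (17, -10, 87), (17, 10, 87)  [2]
  a=18: (18, -4, 81), (18, 4, 81)  [2]
  a=19: (19, -6, 77), (19, 6, 77)  [2]
  a=20: none
  a=21: (21, -20, 74), (21, -8, 70), (21, 8, 70), (21, 20, 74)  [4]
  a=22: (22, -16, 69), (22, 16, 69)  [2]
  a=23: (23, -16, 66), (23, 16, 66)  [2]
  a=24: none
  a=25: (25, -22, 63), (25, 22, 63)  [2]
  a=26: none
  a=27: (27, -4, 54), (27, 4, 54)  [2]
  a=28: none
  a=29: (29, -10, 51), (29, 10, 51)  [2]
  a=30: (30, -28, 55), (30, -8, 49), (30, 8, 49), (30, 28, 55)  [4]
  a=31..32: none
  a=33: (33, -28, 50), (33, -16, 46), (33, 16, 46), (33, 28, 50)  [4]
  a=34: (34, -24, 47), (34, 24, 47)  [2]
  a=35: (35, -22, 45), (35, -8, 42), (35, 8, 42), (35, 22, 45)  [4]
  a=36: none
  a=37: (37, -20, 42), (37, 20, 42)  [2]
  a=38: (38, -32, 45), (38, 32, 45)  [2]
  a=39..44: none
Total reduced forms: 1 + 1 + 2 + 2 + 2 + 2 + 2 + 2 + 2 + 2 + 4 + 2 + 2 + 2 + 4 + 2 + 2 + 2 + 2 + 2 + 4 + 4 + 2 + 4 + 2 + 2 = 60
h = 60

60


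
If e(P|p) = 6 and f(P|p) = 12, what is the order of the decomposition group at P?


|D_P| = e * f
= 6 * 12
= 72

72


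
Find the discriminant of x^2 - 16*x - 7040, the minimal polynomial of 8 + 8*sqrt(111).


The element 8 + 8*sqrt(111) has minimal polynomial:
x^2 - 16*x - 7040
Discriminant = (-16)^2 - 4*(-7040)
= 256 + 28160
= 28416

28416
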